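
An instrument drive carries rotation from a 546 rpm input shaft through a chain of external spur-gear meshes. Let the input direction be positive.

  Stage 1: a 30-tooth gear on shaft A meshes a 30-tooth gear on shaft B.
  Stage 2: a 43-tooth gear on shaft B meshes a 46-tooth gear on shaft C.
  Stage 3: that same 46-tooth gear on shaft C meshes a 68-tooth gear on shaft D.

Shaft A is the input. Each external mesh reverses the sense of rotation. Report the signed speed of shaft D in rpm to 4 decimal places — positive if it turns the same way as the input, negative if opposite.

-345.2647 rpm (opposite to input, |ω| = 345.2647 rpm)

Stage 1 [30T→30T]: ω = 546.0000×30/30 = 546.0000 rpm, dir flips to −; running = −546.0000
Stage 2 [43T→46T]: ω = 546.0000×43/46 = 510.3913 rpm, dir flips to +; running = +510.3913
Stage 3 [46T→68T]: ω = 510.3913×46/68 = 345.2647 rpm, dir flips to −; running = −345.2647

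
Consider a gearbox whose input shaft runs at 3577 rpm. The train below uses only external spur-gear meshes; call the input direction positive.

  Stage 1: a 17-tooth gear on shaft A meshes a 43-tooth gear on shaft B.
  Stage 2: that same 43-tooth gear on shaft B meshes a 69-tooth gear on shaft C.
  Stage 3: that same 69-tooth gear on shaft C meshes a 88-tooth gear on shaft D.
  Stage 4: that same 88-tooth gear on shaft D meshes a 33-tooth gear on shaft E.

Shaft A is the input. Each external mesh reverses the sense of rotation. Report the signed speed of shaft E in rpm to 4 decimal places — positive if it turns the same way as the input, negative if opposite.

+1842.6970 rpm (same as input, |ω| = 1842.6970 rpm)

Stage 1 [17T→43T]: ω = 3577.0000×17/43 = 1414.1628 rpm, dir flips to −; running = −1414.1628
Stage 2 [43T→69T]: ω = 1414.1628×43/69 = 881.2899 rpm, dir flips to +; running = +881.2899
Stage 3 [69T→88T]: ω = 881.2899×69/88 = 691.0114 rpm, dir flips to −; running = −691.0114
Stage 4 [88T→33T]: ω = 691.0114×88/33 = 1842.6970 rpm, dir flips to +; running = +1842.6970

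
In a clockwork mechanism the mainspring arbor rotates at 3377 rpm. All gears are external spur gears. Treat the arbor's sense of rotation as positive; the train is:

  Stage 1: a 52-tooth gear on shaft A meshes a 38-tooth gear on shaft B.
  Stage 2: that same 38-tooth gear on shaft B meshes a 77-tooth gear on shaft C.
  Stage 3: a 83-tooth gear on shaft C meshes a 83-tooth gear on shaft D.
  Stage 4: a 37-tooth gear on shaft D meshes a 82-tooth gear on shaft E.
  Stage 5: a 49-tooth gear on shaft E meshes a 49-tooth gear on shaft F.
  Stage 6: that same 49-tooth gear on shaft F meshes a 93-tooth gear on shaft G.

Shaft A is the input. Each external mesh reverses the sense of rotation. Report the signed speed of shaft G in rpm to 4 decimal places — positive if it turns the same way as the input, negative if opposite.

+542.1815 rpm (same as input, |ω| = 542.1815 rpm)

Stage 1 [52T→38T]: ω = 3377.0000×52/38 = 4621.1579 rpm, dir flips to −; running = −4621.1579
Stage 2 [38T→77T]: ω = 4621.1579×38/77 = 2280.5714 rpm, dir flips to +; running = +2280.5714
Stage 3 [83T→83T]: ω = 2280.5714×83/83 = 2280.5714 rpm, dir flips to −; running = −2280.5714
Stage 4 [37T→82T]: ω = 2280.5714×37/82 = 1029.0383 rpm, dir flips to +; running = +1029.0383
Stage 5 [49T→49T]: ω = 1029.0383×49/49 = 1029.0383 rpm, dir flips to −; running = −1029.0383
Stage 6 [49T→93T]: ω = 1029.0383×49/93 = 542.1815 rpm, dir flips to +; running = +542.1815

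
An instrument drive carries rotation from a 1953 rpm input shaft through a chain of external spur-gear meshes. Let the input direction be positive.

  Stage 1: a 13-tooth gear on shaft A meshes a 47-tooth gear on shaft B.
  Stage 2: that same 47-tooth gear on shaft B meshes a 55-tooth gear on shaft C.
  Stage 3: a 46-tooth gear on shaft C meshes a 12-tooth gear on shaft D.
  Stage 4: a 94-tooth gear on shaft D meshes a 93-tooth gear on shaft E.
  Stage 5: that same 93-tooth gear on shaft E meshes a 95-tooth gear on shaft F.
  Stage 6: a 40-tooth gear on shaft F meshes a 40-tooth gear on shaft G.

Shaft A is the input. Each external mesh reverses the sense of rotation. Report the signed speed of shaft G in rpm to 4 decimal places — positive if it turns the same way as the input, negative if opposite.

+1750.9097 rpm (same as input, |ω| = 1750.9097 rpm)

Stage 1 [13T→47T]: ω = 1953.0000×13/47 = 540.1915 rpm, dir flips to −; running = −540.1915
Stage 2 [47T→55T]: ω = 540.1915×47/55 = 461.6182 rpm, dir flips to +; running = +461.6182
Stage 3 [46T→12T]: ω = 461.6182×46/12 = 1769.5364 rpm, dir flips to −; running = −1769.5364
Stage 4 [94T→93T]: ω = 1769.5364×94/93 = 1788.5636 rpm, dir flips to +; running = +1788.5636
Stage 5 [93T→95T]: ω = 1788.5636×93/95 = 1750.9097 rpm, dir flips to −; running = −1750.9097
Stage 6 [40T→40T]: ω = 1750.9097×40/40 = 1750.9097 rpm, dir flips to +; running = +1750.9097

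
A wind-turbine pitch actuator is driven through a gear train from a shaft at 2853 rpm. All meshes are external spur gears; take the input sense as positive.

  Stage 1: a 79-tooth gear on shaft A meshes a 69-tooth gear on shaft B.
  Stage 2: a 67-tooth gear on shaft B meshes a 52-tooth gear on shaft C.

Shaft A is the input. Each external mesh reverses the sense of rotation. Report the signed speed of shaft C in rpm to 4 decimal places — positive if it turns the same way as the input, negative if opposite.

Stage 1 [79T→69T]: ω = 2853.0000×79/69 = 3266.4783 rpm, dir flips to −; running = −3266.4783
Stage 2 [67T→52T]: ω = 3266.4783×67/52 = 4208.7316 rpm, dir flips to +; running = +4208.7316

+4208.7316 rpm (same as input, |ω| = 4208.7316 rpm)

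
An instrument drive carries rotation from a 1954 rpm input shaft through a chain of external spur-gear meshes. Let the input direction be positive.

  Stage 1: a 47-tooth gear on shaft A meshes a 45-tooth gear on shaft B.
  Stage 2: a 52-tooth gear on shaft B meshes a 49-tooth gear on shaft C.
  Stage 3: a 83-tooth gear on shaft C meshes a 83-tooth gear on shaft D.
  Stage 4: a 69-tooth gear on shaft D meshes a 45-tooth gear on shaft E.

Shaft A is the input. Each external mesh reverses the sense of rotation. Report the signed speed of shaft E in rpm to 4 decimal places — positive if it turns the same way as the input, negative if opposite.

Stage 1 [47T→45T]: ω = 1954.0000×47/45 = 2040.8444 rpm, dir flips to −; running = −2040.8444
Stage 2 [52T→49T]: ω = 2040.8444×52/49 = 2165.7941 rpm, dir flips to +; running = +2165.7941
Stage 3 [83T→83T]: ω = 2165.7941×83/83 = 2165.7941 rpm, dir flips to −; running = −2165.7941
Stage 4 [69T→45T]: ω = 2165.7941×69/45 = 3320.8843 rpm, dir flips to +; running = +3320.8843

+3320.8843 rpm (same as input, |ω| = 3320.8843 rpm)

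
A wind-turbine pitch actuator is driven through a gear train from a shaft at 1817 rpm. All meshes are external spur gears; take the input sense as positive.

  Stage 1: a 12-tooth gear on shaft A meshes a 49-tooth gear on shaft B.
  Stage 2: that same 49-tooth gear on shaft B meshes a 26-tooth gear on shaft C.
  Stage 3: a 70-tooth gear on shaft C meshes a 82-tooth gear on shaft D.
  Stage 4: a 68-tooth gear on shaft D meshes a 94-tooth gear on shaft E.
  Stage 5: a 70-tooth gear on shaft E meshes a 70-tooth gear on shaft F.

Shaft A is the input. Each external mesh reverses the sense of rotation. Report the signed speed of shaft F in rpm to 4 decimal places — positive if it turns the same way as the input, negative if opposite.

-517.8787 rpm (opposite to input, |ω| = 517.8787 rpm)

Stage 1 [12T→49T]: ω = 1817.0000×12/49 = 444.9796 rpm, dir flips to −; running = −444.9796
Stage 2 [49T→26T]: ω = 444.9796×49/26 = 838.6154 rpm, dir flips to +; running = +838.6154
Stage 3 [70T→82T]: ω = 838.6154×70/82 = 715.8912 rpm, dir flips to −; running = −715.8912
Stage 4 [68T→94T]: ω = 715.8912×68/94 = 517.8787 rpm, dir flips to +; running = +517.8787
Stage 5 [70T→70T]: ω = 517.8787×70/70 = 517.8787 rpm, dir flips to −; running = −517.8787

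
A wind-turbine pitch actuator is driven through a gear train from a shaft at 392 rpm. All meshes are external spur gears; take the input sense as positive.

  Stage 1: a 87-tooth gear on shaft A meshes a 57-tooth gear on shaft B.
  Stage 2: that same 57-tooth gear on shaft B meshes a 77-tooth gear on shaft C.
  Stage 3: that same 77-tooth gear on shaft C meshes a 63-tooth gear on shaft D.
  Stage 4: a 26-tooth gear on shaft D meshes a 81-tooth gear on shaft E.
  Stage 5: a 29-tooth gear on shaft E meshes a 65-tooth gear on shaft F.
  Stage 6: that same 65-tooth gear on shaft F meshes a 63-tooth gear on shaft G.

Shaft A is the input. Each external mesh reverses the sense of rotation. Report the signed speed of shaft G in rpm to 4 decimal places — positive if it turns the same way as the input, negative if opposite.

Stage 1 [87T→57T]: ω = 392.0000×87/57 = 598.3158 rpm, dir flips to −; running = −598.3158
Stage 2 [57T→77T]: ω = 598.3158×57/77 = 442.9091 rpm, dir flips to +; running = +442.9091
Stage 3 [77T→63T]: ω = 442.9091×77/63 = 541.3333 rpm, dir flips to −; running = −541.3333
Stage 4 [26T→81T]: ω = 541.3333×26/81 = 173.7613 rpm, dir flips to +; running = +173.7613
Stage 5 [29T→65T]: ω = 173.7613×29/65 = 77.5243 rpm, dir flips to −; running = −77.5243
Stage 6 [65T→63T]: ω = 77.5243×65/63 = 79.9854 rpm, dir flips to +; running = +79.9854

+79.9854 rpm (same as input, |ω| = 79.9854 rpm)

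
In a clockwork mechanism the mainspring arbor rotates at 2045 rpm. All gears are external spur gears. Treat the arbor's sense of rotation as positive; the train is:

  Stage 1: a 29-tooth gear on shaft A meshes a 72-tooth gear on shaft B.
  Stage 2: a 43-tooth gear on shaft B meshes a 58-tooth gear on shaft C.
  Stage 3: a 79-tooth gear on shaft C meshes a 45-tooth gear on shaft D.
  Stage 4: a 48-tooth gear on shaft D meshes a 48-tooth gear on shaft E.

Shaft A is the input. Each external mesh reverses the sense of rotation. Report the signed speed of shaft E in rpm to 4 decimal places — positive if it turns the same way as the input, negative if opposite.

+1072.0471 rpm (same as input, |ω| = 1072.0471 rpm)

Stage 1 [29T→72T]: ω = 2045.0000×29/72 = 823.6806 rpm, dir flips to −; running = −823.6806
Stage 2 [43T→58T]: ω = 823.6806×43/58 = 610.6597 rpm, dir flips to +; running = +610.6597
Stage 3 [79T→45T]: ω = 610.6597×79/45 = 1072.0471 rpm, dir flips to −; running = −1072.0471
Stage 4 [48T→48T]: ω = 1072.0471×48/48 = 1072.0471 rpm, dir flips to +; running = +1072.0471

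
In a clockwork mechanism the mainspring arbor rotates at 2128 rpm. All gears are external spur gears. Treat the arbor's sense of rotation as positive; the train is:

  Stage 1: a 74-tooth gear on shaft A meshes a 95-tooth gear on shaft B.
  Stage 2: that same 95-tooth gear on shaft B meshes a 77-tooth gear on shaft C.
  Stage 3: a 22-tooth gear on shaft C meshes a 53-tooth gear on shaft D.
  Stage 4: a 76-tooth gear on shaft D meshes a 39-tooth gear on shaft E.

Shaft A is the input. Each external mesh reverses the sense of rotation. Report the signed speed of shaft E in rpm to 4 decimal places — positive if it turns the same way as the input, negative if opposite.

+1654.2777 rpm (same as input, |ω| = 1654.2777 rpm)

Stage 1 [74T→95T]: ω = 2128.0000×74/95 = 1657.6000 rpm, dir flips to −; running = −1657.6000
Stage 2 [95T→77T]: ω = 1657.6000×95/77 = 2045.0909 rpm, dir flips to +; running = +2045.0909
Stage 3 [22T→53T]: ω = 2045.0909×22/53 = 848.9057 rpm, dir flips to −; running = −848.9057
Stage 4 [76T→39T]: ω = 848.9057×76/39 = 1654.2777 rpm, dir flips to +; running = +1654.2777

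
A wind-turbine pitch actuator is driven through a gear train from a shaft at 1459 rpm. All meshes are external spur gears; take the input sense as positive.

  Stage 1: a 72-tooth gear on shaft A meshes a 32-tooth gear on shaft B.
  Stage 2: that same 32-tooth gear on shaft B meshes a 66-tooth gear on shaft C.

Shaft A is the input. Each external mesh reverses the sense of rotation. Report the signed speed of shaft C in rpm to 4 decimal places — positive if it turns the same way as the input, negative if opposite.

+1591.6364 rpm (same as input, |ω| = 1591.6364 rpm)

Stage 1 [72T→32T]: ω = 1459.0000×72/32 = 3282.7500 rpm, dir flips to −; running = −3282.7500
Stage 2 [32T→66T]: ω = 3282.7500×32/66 = 1591.6364 rpm, dir flips to +; running = +1591.6364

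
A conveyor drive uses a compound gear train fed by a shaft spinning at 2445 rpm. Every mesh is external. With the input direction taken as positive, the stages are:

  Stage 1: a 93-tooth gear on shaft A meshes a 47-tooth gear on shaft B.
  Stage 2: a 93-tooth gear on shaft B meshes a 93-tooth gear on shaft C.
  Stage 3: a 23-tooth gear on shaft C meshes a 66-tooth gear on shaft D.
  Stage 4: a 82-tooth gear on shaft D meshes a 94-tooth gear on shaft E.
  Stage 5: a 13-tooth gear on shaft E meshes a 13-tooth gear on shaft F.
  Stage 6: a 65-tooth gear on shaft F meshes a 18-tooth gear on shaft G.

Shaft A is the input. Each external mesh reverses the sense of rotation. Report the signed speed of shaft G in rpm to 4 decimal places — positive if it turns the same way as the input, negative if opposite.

Stage 1 [93T→47T]: ω = 2445.0000×93/47 = 4837.9787 rpm, dir flips to −; running = −4837.9787
Stage 2 [93T→93T]: ω = 4837.9787×93/93 = 4837.9787 rpm, dir flips to +; running = +4837.9787
Stage 3 [23T→66T]: ω = 4837.9787×23/66 = 1685.9623 rpm, dir flips to −; running = −1685.9623
Stage 4 [82T→94T]: ω = 1685.9623×82/94 = 1470.7331 rpm, dir flips to +; running = +1470.7331
Stage 5 [13T→13T]: ω = 1470.7331×13/13 = 1470.7331 rpm, dir flips to −; running = −1470.7331
Stage 6 [65T→18T]: ω = 1470.7331×65/18 = 5310.9805 rpm, dir flips to +; running = +5310.9805

+5310.9805 rpm (same as input, |ω| = 5310.9805 rpm)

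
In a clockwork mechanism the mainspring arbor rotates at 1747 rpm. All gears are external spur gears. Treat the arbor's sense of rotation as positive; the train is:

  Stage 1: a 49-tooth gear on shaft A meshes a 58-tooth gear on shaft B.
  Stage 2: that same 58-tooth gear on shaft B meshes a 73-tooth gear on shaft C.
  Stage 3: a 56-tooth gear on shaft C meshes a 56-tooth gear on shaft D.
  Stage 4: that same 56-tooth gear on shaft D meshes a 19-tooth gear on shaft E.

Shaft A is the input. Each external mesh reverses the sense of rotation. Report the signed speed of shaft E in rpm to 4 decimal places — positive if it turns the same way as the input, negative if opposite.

Stage 1 [49T→58T]: ω = 1747.0000×49/58 = 1475.9138 rpm, dir flips to −; running = −1475.9138
Stage 2 [58T→73T]: ω = 1475.9138×58/73 = 1172.6438 rpm, dir flips to +; running = +1172.6438
Stage 3 [56T→56T]: ω = 1172.6438×56/56 = 1172.6438 rpm, dir flips to −; running = −1172.6438
Stage 4 [56T→19T]: ω = 1172.6438×56/19 = 3456.2134 rpm, dir flips to +; running = +3456.2134

+3456.2134 rpm (same as input, |ω| = 3456.2134 rpm)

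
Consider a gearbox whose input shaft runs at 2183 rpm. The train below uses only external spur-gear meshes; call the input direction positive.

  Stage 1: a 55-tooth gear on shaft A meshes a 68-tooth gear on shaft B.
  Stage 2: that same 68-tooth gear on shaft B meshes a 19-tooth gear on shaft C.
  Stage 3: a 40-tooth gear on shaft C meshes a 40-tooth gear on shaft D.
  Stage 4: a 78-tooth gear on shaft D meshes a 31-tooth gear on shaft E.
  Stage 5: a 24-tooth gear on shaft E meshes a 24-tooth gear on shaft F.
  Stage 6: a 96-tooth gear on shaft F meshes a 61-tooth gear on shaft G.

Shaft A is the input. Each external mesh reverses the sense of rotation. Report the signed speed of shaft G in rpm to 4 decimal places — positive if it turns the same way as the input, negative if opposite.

Stage 1 [55T→68T]: ω = 2183.0000×55/68 = 1765.6618 rpm, dir flips to −; running = −1765.6618
Stage 2 [68T→19T]: ω = 1765.6618×68/19 = 6319.2105 rpm, dir flips to +; running = +6319.2105
Stage 3 [40T→40T]: ω = 6319.2105×40/40 = 6319.2105 rpm, dir flips to −; running = −6319.2105
Stage 4 [78T→31T]: ω = 6319.2105×78/31 = 15899.9491 rpm, dir flips to +; running = +15899.9491
Stage 5 [24T→24T]: ω = 15899.9491×24/24 = 15899.9491 rpm, dir flips to −; running = −15899.9491
Stage 6 [96T→61T]: ω = 15899.9491×96/61 = 25022.8707 rpm, dir flips to +; running = +25022.8707

+25022.8707 rpm (same as input, |ω| = 25022.8707 rpm)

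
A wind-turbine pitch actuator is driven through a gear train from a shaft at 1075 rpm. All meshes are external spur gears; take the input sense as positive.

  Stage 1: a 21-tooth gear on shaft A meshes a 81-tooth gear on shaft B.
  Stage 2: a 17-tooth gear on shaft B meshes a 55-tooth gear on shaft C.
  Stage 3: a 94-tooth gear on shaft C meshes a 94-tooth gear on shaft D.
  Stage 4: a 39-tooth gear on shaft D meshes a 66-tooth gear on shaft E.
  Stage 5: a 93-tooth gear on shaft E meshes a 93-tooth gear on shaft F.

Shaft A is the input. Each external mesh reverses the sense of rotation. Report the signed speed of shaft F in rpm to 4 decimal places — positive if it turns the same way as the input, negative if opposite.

-50.9037 rpm (opposite to input, |ω| = 50.9037 rpm)

Stage 1 [21T→81T]: ω = 1075.0000×21/81 = 278.7037 rpm, dir flips to −; running = −278.7037
Stage 2 [17T→55T]: ω = 278.7037×17/55 = 86.1448 rpm, dir flips to +; running = +86.1448
Stage 3 [94T→94T]: ω = 86.1448×94/94 = 86.1448 rpm, dir flips to −; running = −86.1448
Stage 4 [39T→66T]: ω = 86.1448×39/66 = 50.9037 rpm, dir flips to +; running = +50.9037
Stage 5 [93T→93T]: ω = 50.9037×93/93 = 50.9037 rpm, dir flips to −; running = −50.9037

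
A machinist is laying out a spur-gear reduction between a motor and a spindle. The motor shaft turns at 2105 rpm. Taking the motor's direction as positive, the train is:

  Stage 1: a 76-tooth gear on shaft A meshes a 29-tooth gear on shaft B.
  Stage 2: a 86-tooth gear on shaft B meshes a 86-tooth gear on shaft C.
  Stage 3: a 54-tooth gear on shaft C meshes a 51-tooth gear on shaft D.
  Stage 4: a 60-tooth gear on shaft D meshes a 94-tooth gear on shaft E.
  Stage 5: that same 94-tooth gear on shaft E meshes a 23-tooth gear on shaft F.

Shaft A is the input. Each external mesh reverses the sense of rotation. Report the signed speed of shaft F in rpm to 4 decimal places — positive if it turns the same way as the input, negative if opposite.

-15237.5342 rpm (opposite to input, |ω| = 15237.5342 rpm)

Stage 1 [76T→29T]: ω = 2105.0000×76/29 = 5516.5517 rpm, dir flips to −; running = −5516.5517
Stage 2 [86T→86T]: ω = 5516.5517×86/86 = 5516.5517 rpm, dir flips to +; running = +5516.5517
Stage 3 [54T→51T]: ω = 5516.5517×54/51 = 5841.0548 rpm, dir flips to −; running = −5841.0548
Stage 4 [60T→94T]: ω = 5841.0548×60/94 = 3728.3328 rpm, dir flips to +; running = +3728.3328
Stage 5 [94T→23T]: ω = 3728.3328×94/23 = 15237.5342 rpm, dir flips to −; running = −15237.5342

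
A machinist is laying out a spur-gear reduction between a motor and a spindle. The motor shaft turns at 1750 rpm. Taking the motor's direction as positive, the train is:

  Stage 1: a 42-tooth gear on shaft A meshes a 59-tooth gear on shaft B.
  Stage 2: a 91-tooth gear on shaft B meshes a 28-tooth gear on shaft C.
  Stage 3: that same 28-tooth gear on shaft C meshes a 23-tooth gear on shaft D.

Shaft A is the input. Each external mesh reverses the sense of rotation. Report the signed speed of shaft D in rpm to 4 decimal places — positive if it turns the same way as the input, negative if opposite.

-4928.8873 rpm (opposite to input, |ω| = 4928.8873 rpm)

Stage 1 [42T→59T]: ω = 1750.0000×42/59 = 1245.7627 rpm, dir flips to −; running = −1245.7627
Stage 2 [91T→28T]: ω = 1245.7627×91/28 = 4048.7288 rpm, dir flips to +; running = +4048.7288
Stage 3 [28T→23T]: ω = 4048.7288×28/23 = 4928.8873 rpm, dir flips to −; running = −4928.8873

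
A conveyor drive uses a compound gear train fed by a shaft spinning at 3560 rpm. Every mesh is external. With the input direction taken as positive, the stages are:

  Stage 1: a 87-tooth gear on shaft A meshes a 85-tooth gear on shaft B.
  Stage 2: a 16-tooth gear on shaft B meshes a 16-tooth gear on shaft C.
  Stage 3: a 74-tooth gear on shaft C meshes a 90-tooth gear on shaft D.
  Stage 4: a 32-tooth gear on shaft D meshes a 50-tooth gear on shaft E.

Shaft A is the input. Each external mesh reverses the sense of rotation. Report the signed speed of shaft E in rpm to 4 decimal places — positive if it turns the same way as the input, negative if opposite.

Stage 1 [87T→85T]: ω = 3560.0000×87/85 = 3643.7647 rpm, dir flips to −; running = −3643.7647
Stage 2 [16T→16T]: ω = 3643.7647×16/16 = 3643.7647 rpm, dir flips to +; running = +3643.7647
Stage 3 [74T→90T]: ω = 3643.7647×74/90 = 2995.9843 rpm, dir flips to −; running = −2995.9843
Stage 4 [32T→50T]: ω = 2995.9843×32/50 = 1917.4300 rpm, dir flips to +; running = +1917.4300

+1917.4300 rpm (same as input, |ω| = 1917.4300 rpm)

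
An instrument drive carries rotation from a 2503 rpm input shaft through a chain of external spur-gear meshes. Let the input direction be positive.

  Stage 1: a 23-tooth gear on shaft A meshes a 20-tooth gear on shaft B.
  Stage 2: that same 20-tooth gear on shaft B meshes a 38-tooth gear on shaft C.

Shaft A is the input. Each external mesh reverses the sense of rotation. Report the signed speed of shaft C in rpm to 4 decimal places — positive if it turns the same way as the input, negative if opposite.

+1514.9737 rpm (same as input, |ω| = 1514.9737 rpm)

Stage 1 [23T→20T]: ω = 2503.0000×23/20 = 2878.4500 rpm, dir flips to −; running = −2878.4500
Stage 2 [20T→38T]: ω = 2878.4500×20/38 = 1514.9737 rpm, dir flips to +; running = +1514.9737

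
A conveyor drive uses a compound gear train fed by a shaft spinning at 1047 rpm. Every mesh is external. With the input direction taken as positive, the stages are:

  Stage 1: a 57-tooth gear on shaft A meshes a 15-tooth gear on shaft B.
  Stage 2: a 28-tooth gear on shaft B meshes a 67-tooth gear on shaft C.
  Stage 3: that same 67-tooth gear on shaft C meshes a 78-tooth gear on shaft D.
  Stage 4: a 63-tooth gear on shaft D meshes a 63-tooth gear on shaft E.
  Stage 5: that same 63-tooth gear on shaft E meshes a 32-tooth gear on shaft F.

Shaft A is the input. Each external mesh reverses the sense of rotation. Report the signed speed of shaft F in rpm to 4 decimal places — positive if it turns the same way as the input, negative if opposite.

-2811.7990 rpm (opposite to input, |ω| = 2811.7990 rpm)

Stage 1 [57T→15T]: ω = 1047.0000×57/15 = 3978.6000 rpm, dir flips to −; running = −3978.6000
Stage 2 [28T→67T]: ω = 3978.6000×28/67 = 1662.6985 rpm, dir flips to +; running = +1662.6985
Stage 3 [67T→78T]: ω = 1662.6985×67/78 = 1428.2154 rpm, dir flips to −; running = −1428.2154
Stage 4 [63T→63T]: ω = 1428.2154×63/63 = 1428.2154 rpm, dir flips to +; running = +1428.2154
Stage 5 [63T→32T]: ω = 1428.2154×63/32 = 2811.7990 rpm, dir flips to −; running = −2811.7990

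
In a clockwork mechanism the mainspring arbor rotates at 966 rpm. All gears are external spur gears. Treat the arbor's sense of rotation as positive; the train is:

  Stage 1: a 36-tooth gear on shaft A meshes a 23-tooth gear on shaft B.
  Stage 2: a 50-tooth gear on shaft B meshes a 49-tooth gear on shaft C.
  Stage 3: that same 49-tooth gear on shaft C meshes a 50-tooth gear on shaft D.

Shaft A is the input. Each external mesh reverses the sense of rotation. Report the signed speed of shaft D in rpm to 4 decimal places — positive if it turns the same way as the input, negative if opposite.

-1512.0000 rpm (opposite to input, |ω| = 1512.0000 rpm)

Stage 1 [36T→23T]: ω = 966.0000×36/23 = 1512.0000 rpm, dir flips to −; running = −1512.0000
Stage 2 [50T→49T]: ω = 1512.0000×50/49 = 1542.8571 rpm, dir flips to +; running = +1542.8571
Stage 3 [49T→50T]: ω = 1542.8571×49/50 = 1512.0000 rpm, dir flips to −; running = −1512.0000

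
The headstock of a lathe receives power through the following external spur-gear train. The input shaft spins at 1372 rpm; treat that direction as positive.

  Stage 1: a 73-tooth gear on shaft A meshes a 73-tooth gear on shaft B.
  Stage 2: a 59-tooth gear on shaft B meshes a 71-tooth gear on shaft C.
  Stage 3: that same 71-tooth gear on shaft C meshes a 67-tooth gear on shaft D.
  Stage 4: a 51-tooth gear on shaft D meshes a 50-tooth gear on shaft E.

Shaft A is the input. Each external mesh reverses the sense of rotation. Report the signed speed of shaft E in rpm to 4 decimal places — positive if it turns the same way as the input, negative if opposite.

+1232.3427 rpm (same as input, |ω| = 1232.3427 rpm)

Stage 1 [73T→73T]: ω = 1372.0000×73/73 = 1372.0000 rpm, dir flips to −; running = −1372.0000
Stage 2 [59T→71T]: ω = 1372.0000×59/71 = 1140.1127 rpm, dir flips to +; running = +1140.1127
Stage 3 [71T→67T]: ω = 1140.1127×71/67 = 1208.1791 rpm, dir flips to −; running = −1208.1791
Stage 4 [51T→50T]: ω = 1208.1791×51/50 = 1232.3427 rpm, dir flips to +; running = +1232.3427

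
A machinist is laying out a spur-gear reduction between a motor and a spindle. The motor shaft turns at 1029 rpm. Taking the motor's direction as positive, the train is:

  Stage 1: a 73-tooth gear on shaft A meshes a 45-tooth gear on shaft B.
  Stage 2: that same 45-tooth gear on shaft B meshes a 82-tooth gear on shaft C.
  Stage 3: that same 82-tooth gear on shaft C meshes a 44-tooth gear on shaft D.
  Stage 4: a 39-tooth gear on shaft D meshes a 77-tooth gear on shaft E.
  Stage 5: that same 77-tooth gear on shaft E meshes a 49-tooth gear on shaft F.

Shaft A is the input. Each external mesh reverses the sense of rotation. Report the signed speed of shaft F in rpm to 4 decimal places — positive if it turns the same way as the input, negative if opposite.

Stage 1 [73T→45T]: ω = 1029.0000×73/45 = 1669.2667 rpm, dir flips to −; running = −1669.2667
Stage 2 [45T→82T]: ω = 1669.2667×45/82 = 916.0610 rpm, dir flips to +; running = +916.0610
Stage 3 [82T→44T]: ω = 916.0610×82/44 = 1707.2045 rpm, dir flips to −; running = −1707.2045
Stage 4 [39T→77T]: ω = 1707.2045×39/77 = 864.6880 rpm, dir flips to +; running = +864.6880
Stage 5 [77T→49T]: ω = 864.6880×77/49 = 1358.7955 rpm, dir flips to −; running = −1358.7955

-1358.7955 rpm (opposite to input, |ω| = 1358.7955 rpm)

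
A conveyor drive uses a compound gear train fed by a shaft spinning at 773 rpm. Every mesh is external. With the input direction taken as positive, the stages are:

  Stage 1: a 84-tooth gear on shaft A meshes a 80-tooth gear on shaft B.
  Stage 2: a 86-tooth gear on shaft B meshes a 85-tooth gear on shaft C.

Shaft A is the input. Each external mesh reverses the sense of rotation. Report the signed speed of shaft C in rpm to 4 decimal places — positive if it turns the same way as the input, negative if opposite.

Stage 1 [84T→80T]: ω = 773.0000×84/80 = 811.6500 rpm, dir flips to −; running = −811.6500
Stage 2 [86T→85T]: ω = 811.6500×86/85 = 821.1988 rpm, dir flips to +; running = +821.1988

+821.1988 rpm (same as input, |ω| = 821.1988 rpm)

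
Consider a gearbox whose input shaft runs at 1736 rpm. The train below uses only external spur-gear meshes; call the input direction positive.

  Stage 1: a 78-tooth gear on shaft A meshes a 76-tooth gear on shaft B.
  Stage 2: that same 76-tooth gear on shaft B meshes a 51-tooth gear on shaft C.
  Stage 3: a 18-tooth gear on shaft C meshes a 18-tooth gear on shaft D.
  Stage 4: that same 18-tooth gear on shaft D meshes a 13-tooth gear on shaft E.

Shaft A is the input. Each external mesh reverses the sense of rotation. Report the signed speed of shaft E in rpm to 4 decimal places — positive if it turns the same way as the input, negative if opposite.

Stage 1 [78T→76T]: ω = 1736.0000×78/76 = 1781.6842 rpm, dir flips to −; running = −1781.6842
Stage 2 [76T→51T]: ω = 1781.6842×76/51 = 2655.0588 rpm, dir flips to +; running = +2655.0588
Stage 3 [18T→18T]: ω = 2655.0588×18/18 = 2655.0588 rpm, dir flips to −; running = −2655.0588
Stage 4 [18T→13T]: ω = 2655.0588×18/13 = 3676.2353 rpm, dir flips to +; running = +3676.2353

+3676.2353 rpm (same as input, |ω| = 3676.2353 rpm)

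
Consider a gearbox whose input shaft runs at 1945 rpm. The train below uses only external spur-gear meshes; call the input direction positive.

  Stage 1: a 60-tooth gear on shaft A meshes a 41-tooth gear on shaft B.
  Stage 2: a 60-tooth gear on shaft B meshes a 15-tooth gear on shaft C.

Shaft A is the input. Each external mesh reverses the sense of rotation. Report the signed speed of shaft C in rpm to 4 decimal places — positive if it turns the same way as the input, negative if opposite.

+11385.3659 rpm (same as input, |ω| = 11385.3659 rpm)

Stage 1 [60T→41T]: ω = 1945.0000×60/41 = 2846.3415 rpm, dir flips to −; running = −2846.3415
Stage 2 [60T→15T]: ω = 2846.3415×60/15 = 11385.3659 rpm, dir flips to +; running = +11385.3659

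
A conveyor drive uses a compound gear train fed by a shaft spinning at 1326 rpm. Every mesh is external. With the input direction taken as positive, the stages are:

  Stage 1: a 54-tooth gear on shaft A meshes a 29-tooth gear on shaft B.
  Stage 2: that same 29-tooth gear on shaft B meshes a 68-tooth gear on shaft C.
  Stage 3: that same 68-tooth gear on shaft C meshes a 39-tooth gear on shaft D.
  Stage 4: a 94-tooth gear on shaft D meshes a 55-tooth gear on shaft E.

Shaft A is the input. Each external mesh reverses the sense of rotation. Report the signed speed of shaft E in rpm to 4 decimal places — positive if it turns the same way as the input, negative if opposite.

+3137.8909 rpm (same as input, |ω| = 3137.8909 rpm)

Stage 1 [54T→29T]: ω = 1326.0000×54/29 = 2469.1034 rpm, dir flips to −; running = −2469.1034
Stage 2 [29T→68T]: ω = 2469.1034×29/68 = 1053.0000 rpm, dir flips to +; running = +1053.0000
Stage 3 [68T→39T]: ω = 1053.0000×68/39 = 1836.0000 rpm, dir flips to −; running = −1836.0000
Stage 4 [94T→55T]: ω = 1836.0000×94/55 = 3137.8909 rpm, dir flips to +; running = +3137.8909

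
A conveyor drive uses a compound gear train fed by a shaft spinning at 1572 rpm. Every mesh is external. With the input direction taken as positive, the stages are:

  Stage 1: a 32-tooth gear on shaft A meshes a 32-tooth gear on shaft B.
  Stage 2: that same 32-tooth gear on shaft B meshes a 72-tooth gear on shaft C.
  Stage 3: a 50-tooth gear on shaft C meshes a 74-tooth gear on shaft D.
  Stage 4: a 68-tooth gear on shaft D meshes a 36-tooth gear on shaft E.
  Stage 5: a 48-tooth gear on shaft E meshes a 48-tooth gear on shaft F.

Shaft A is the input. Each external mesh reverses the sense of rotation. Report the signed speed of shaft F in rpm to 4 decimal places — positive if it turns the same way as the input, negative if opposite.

-891.6917 rpm (opposite to input, |ω| = 891.6917 rpm)

Stage 1 [32T→32T]: ω = 1572.0000×32/32 = 1572.0000 rpm, dir flips to −; running = −1572.0000
Stage 2 [32T→72T]: ω = 1572.0000×32/72 = 698.6667 rpm, dir flips to +; running = +698.6667
Stage 3 [50T→74T]: ω = 698.6667×50/74 = 472.0721 rpm, dir flips to −; running = −472.0721
Stage 4 [68T→36T]: ω = 472.0721×68/36 = 891.6917 rpm, dir flips to +; running = +891.6917
Stage 5 [48T→48T]: ω = 891.6917×48/48 = 891.6917 rpm, dir flips to −; running = −891.6917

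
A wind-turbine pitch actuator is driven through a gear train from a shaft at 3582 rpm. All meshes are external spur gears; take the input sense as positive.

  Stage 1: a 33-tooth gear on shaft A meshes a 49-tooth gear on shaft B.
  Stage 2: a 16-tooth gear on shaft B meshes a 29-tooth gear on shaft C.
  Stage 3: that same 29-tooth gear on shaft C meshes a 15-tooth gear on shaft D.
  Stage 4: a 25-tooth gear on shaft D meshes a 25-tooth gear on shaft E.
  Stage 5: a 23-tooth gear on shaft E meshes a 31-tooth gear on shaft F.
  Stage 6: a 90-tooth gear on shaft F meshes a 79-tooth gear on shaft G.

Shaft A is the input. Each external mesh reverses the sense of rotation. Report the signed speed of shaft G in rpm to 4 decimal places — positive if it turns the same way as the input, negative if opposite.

Stage 1 [33T→49T]: ω = 3582.0000×33/49 = 2412.3673 rpm, dir flips to −; running = −2412.3673
Stage 2 [16T→29T]: ω = 2412.3673×16/29 = 1330.9613 rpm, dir flips to +; running = +1330.9613
Stage 3 [29T→15T]: ω = 1330.9613×29/15 = 2573.1918 rpm, dir flips to −; running = −2573.1918
Stage 4 [25T→25T]: ω = 2573.1918×25/25 = 2573.1918 rpm, dir flips to +; running = +2573.1918
Stage 5 [23T→31T]: ω = 2573.1918×23/31 = 1909.1423 rpm, dir flips to −; running = −1909.1423
Stage 6 [90T→79T]: ω = 1909.1423×90/79 = 2174.9723 rpm, dir flips to +; running = +2174.9723

+2174.9723 rpm (same as input, |ω| = 2174.9723 rpm)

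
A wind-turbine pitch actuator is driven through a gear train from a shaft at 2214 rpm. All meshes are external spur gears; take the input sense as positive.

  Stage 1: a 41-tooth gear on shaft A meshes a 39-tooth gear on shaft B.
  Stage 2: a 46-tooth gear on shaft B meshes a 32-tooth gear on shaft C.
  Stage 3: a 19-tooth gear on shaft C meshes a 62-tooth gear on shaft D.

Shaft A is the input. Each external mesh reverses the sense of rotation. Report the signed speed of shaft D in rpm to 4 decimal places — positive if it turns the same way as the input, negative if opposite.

-1025.3370 rpm (opposite to input, |ω| = 1025.3370 rpm)

Stage 1 [41T→39T]: ω = 2214.0000×41/39 = 2327.5385 rpm, dir flips to −; running = −2327.5385
Stage 2 [46T→32T]: ω = 2327.5385×46/32 = 3345.8365 rpm, dir flips to +; running = +3345.8365
Stage 3 [19T→62T]: ω = 3345.8365×19/62 = 1025.3370 rpm, dir flips to −; running = −1025.3370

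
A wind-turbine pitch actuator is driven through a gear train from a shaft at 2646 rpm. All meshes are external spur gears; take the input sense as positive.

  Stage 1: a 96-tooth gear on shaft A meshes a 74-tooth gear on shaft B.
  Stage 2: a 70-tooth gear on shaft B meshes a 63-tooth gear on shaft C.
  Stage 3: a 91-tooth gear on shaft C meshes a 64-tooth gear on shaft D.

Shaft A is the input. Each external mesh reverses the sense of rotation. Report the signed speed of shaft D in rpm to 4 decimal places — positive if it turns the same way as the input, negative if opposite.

-5423.1081 rpm (opposite to input, |ω| = 5423.1081 rpm)

Stage 1 [96T→74T]: ω = 2646.0000×96/74 = 3432.6486 rpm, dir flips to −; running = −3432.6486
Stage 2 [70T→63T]: ω = 3432.6486×70/63 = 3814.0541 rpm, dir flips to +; running = +3814.0541
Stage 3 [91T→64T]: ω = 3814.0541×91/64 = 5423.1081 rpm, dir flips to −; running = −5423.1081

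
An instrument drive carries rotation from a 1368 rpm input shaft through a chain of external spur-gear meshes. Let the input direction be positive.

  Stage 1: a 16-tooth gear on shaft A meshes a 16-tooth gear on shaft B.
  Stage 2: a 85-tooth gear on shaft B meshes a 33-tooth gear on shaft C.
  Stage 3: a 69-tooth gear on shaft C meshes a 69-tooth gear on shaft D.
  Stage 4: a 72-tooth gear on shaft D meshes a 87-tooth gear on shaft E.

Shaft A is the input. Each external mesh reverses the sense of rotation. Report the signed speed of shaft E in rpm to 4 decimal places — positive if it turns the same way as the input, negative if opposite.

+2916.1129 rpm (same as input, |ω| = 2916.1129 rpm)

Stage 1 [16T→16T]: ω = 1368.0000×16/16 = 1368.0000 rpm, dir flips to −; running = −1368.0000
Stage 2 [85T→33T]: ω = 1368.0000×85/33 = 3523.6364 rpm, dir flips to +; running = +3523.6364
Stage 3 [69T→69T]: ω = 3523.6364×69/69 = 3523.6364 rpm, dir flips to −; running = −3523.6364
Stage 4 [72T→87T]: ω = 3523.6364×72/87 = 2916.1129 rpm, dir flips to +; running = +2916.1129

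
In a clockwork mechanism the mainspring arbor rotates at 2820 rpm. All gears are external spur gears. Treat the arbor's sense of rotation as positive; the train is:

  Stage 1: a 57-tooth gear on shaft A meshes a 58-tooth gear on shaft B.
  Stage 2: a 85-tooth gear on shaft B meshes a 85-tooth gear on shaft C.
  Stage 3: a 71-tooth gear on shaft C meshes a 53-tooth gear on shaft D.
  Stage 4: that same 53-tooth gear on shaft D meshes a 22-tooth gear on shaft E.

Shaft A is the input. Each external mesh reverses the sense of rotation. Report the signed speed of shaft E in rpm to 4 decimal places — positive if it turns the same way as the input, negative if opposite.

Stage 1 [57T→58T]: ω = 2820.0000×57/58 = 2771.3793 rpm, dir flips to −; running = −2771.3793
Stage 2 [85T→85T]: ω = 2771.3793×85/85 = 2771.3793 rpm, dir flips to +; running = +2771.3793
Stage 3 [71T→53T]: ω = 2771.3793×71/53 = 3712.6025 rpm, dir flips to −; running = −3712.6025
Stage 4 [53T→22T]: ω = 3712.6025×53/22 = 8943.9969 rpm, dir flips to +; running = +8943.9969

+8943.9969 rpm (same as input, |ω| = 8943.9969 rpm)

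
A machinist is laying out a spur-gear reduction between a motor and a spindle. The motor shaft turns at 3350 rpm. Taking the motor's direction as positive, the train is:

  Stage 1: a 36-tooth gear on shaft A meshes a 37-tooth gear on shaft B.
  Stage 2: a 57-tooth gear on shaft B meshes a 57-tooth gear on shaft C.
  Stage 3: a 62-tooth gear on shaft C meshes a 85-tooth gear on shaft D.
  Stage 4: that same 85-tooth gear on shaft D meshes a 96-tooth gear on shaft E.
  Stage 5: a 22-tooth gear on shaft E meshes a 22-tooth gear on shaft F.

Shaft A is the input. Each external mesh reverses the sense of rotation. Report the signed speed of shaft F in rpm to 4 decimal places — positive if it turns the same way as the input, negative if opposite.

-2105.0676 rpm (opposite to input, |ω| = 2105.0676 rpm)

Stage 1 [36T→37T]: ω = 3350.0000×36/37 = 3259.4595 rpm, dir flips to −; running = −3259.4595
Stage 2 [57T→57T]: ω = 3259.4595×57/57 = 3259.4595 rpm, dir flips to +; running = +3259.4595
Stage 3 [62T→85T]: ω = 3259.4595×62/85 = 2377.4881 rpm, dir flips to −; running = −2377.4881
Stage 4 [85T→96T]: ω = 2377.4881×85/96 = 2105.0676 rpm, dir flips to +; running = +2105.0676
Stage 5 [22T→22T]: ω = 2105.0676×22/22 = 2105.0676 rpm, dir flips to −; running = −2105.0676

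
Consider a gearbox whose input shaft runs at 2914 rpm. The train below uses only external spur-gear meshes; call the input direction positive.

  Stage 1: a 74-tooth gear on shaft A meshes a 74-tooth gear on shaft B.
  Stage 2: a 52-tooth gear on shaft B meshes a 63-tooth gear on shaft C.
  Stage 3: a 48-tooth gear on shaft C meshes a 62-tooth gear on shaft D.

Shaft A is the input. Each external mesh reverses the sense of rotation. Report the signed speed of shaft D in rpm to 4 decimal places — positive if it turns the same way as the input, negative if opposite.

Stage 1 [74T→74T]: ω = 2914.0000×74/74 = 2914.0000 rpm, dir flips to −; running = −2914.0000
Stage 2 [52T→63T]: ω = 2914.0000×52/63 = 2405.2063 rpm, dir flips to +; running = +2405.2063
Stage 3 [48T→62T]: ω = 2405.2063×48/62 = 1862.0952 rpm, dir flips to −; running = −1862.0952

-1862.0952 rpm (opposite to input, |ω| = 1862.0952 rpm)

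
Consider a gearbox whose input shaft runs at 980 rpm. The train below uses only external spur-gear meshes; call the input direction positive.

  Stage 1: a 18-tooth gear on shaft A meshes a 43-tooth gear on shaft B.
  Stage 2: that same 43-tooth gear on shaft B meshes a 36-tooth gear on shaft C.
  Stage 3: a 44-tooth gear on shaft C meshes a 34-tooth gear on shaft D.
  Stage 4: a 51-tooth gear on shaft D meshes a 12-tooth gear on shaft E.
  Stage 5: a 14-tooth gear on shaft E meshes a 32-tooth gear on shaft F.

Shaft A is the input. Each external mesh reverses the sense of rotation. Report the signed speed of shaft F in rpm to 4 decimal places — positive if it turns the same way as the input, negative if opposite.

Stage 1 [18T→43T]: ω = 980.0000×18/43 = 410.2326 rpm, dir flips to −; running = −410.2326
Stage 2 [43T→36T]: ω = 410.2326×43/36 = 490.0000 rpm, dir flips to +; running = +490.0000
Stage 3 [44T→34T]: ω = 490.0000×44/34 = 634.1176 rpm, dir flips to −; running = −634.1176
Stage 4 [51T→12T]: ω = 634.1176×51/12 = 2695.0000 rpm, dir flips to +; running = +2695.0000
Stage 5 [14T→32T]: ω = 2695.0000×14/32 = 1179.0625 rpm, dir flips to −; running = −1179.0625

-1179.0625 rpm (opposite to input, |ω| = 1179.0625 rpm)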